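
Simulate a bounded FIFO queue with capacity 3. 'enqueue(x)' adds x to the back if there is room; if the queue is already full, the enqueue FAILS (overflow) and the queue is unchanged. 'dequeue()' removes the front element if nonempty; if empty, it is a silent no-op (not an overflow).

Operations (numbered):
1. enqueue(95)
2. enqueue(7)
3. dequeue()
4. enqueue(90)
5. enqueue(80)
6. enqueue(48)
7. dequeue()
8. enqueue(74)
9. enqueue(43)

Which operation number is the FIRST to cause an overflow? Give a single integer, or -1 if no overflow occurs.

1. enqueue(95): size=1
2. enqueue(7): size=2
3. dequeue(): size=1
4. enqueue(90): size=2
5. enqueue(80): size=3
6. enqueue(48): size=3=cap → OVERFLOW (fail)
7. dequeue(): size=2
8. enqueue(74): size=3
9. enqueue(43): size=3=cap → OVERFLOW (fail)

Answer: 6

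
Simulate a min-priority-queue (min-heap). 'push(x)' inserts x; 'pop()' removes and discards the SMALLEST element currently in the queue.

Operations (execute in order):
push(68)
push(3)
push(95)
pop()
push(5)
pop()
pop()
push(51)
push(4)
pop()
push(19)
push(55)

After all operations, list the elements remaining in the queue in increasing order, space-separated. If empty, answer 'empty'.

push(68): heap contents = [68]
push(3): heap contents = [3, 68]
push(95): heap contents = [3, 68, 95]
pop() → 3: heap contents = [68, 95]
push(5): heap contents = [5, 68, 95]
pop() → 5: heap contents = [68, 95]
pop() → 68: heap contents = [95]
push(51): heap contents = [51, 95]
push(4): heap contents = [4, 51, 95]
pop() → 4: heap contents = [51, 95]
push(19): heap contents = [19, 51, 95]
push(55): heap contents = [19, 51, 55, 95]

Answer: 19 51 55 95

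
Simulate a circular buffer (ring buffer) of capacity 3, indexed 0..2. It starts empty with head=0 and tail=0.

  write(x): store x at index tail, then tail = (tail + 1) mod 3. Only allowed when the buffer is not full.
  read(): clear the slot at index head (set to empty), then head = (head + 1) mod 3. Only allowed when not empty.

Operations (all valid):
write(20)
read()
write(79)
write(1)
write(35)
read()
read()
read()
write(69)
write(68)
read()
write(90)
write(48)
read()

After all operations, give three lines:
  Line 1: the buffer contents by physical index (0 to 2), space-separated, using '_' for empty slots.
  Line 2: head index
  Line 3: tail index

write(20): buf=[20 _ _], head=0, tail=1, size=1
read(): buf=[_ _ _], head=1, tail=1, size=0
write(79): buf=[_ 79 _], head=1, tail=2, size=1
write(1): buf=[_ 79 1], head=1, tail=0, size=2
write(35): buf=[35 79 1], head=1, tail=1, size=3
read(): buf=[35 _ 1], head=2, tail=1, size=2
read(): buf=[35 _ _], head=0, tail=1, size=1
read(): buf=[_ _ _], head=1, tail=1, size=0
write(69): buf=[_ 69 _], head=1, tail=2, size=1
write(68): buf=[_ 69 68], head=1, tail=0, size=2
read(): buf=[_ _ 68], head=2, tail=0, size=1
write(90): buf=[90 _ 68], head=2, tail=1, size=2
write(48): buf=[90 48 68], head=2, tail=2, size=3
read(): buf=[90 48 _], head=0, tail=2, size=2

Answer: 90 48 _
0
2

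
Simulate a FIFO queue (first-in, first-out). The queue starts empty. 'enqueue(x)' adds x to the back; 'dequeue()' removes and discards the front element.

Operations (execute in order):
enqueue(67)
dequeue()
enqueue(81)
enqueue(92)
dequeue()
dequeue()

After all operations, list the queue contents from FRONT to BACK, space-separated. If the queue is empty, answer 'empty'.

Answer: empty

Derivation:
enqueue(67): [67]
dequeue(): []
enqueue(81): [81]
enqueue(92): [81, 92]
dequeue(): [92]
dequeue(): []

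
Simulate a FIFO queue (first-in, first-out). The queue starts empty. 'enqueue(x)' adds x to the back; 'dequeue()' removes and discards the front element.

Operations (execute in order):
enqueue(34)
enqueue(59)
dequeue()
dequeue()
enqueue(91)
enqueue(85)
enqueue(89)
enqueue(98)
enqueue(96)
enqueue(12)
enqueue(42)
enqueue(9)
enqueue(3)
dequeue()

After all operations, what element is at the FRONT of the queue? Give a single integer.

enqueue(34): queue = [34]
enqueue(59): queue = [34, 59]
dequeue(): queue = [59]
dequeue(): queue = []
enqueue(91): queue = [91]
enqueue(85): queue = [91, 85]
enqueue(89): queue = [91, 85, 89]
enqueue(98): queue = [91, 85, 89, 98]
enqueue(96): queue = [91, 85, 89, 98, 96]
enqueue(12): queue = [91, 85, 89, 98, 96, 12]
enqueue(42): queue = [91, 85, 89, 98, 96, 12, 42]
enqueue(9): queue = [91, 85, 89, 98, 96, 12, 42, 9]
enqueue(3): queue = [91, 85, 89, 98, 96, 12, 42, 9, 3]
dequeue(): queue = [85, 89, 98, 96, 12, 42, 9, 3]

Answer: 85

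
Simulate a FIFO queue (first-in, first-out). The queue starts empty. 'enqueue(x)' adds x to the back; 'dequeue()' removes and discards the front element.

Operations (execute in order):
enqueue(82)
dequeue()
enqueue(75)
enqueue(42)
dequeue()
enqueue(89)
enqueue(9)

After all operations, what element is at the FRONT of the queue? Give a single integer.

Answer: 42

Derivation:
enqueue(82): queue = [82]
dequeue(): queue = []
enqueue(75): queue = [75]
enqueue(42): queue = [75, 42]
dequeue(): queue = [42]
enqueue(89): queue = [42, 89]
enqueue(9): queue = [42, 89, 9]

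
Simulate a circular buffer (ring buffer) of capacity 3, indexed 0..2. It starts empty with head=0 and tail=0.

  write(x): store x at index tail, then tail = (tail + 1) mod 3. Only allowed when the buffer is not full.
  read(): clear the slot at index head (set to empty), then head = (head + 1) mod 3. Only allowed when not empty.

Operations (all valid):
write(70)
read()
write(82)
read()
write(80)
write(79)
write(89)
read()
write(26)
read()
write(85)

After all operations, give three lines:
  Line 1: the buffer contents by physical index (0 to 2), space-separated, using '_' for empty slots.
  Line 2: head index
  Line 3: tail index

write(70): buf=[70 _ _], head=0, tail=1, size=1
read(): buf=[_ _ _], head=1, tail=1, size=0
write(82): buf=[_ 82 _], head=1, tail=2, size=1
read(): buf=[_ _ _], head=2, tail=2, size=0
write(80): buf=[_ _ 80], head=2, tail=0, size=1
write(79): buf=[79 _ 80], head=2, tail=1, size=2
write(89): buf=[79 89 80], head=2, tail=2, size=3
read(): buf=[79 89 _], head=0, tail=2, size=2
write(26): buf=[79 89 26], head=0, tail=0, size=3
read(): buf=[_ 89 26], head=1, tail=0, size=2
write(85): buf=[85 89 26], head=1, tail=1, size=3

Answer: 85 89 26
1
1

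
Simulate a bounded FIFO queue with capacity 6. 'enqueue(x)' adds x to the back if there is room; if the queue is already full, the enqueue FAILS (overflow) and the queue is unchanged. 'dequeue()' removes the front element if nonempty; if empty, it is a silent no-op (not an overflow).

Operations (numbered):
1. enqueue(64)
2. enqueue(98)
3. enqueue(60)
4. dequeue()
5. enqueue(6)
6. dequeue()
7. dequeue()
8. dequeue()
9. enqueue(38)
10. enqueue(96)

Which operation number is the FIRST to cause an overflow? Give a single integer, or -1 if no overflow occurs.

Answer: -1

Derivation:
1. enqueue(64): size=1
2. enqueue(98): size=2
3. enqueue(60): size=3
4. dequeue(): size=2
5. enqueue(6): size=3
6. dequeue(): size=2
7. dequeue(): size=1
8. dequeue(): size=0
9. enqueue(38): size=1
10. enqueue(96): size=2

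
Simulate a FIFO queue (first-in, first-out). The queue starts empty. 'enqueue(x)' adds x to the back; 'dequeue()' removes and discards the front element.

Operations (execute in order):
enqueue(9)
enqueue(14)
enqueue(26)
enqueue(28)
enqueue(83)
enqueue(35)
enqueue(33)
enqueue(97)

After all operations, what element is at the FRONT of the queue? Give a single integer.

enqueue(9): queue = [9]
enqueue(14): queue = [9, 14]
enqueue(26): queue = [9, 14, 26]
enqueue(28): queue = [9, 14, 26, 28]
enqueue(83): queue = [9, 14, 26, 28, 83]
enqueue(35): queue = [9, 14, 26, 28, 83, 35]
enqueue(33): queue = [9, 14, 26, 28, 83, 35, 33]
enqueue(97): queue = [9, 14, 26, 28, 83, 35, 33, 97]

Answer: 9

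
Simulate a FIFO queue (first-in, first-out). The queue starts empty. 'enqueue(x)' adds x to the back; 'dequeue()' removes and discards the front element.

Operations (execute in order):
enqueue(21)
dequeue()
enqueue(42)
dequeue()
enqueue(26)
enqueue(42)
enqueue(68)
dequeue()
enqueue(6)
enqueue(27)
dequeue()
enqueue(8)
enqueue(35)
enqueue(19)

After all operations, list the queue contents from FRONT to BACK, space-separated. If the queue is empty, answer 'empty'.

enqueue(21): [21]
dequeue(): []
enqueue(42): [42]
dequeue(): []
enqueue(26): [26]
enqueue(42): [26, 42]
enqueue(68): [26, 42, 68]
dequeue(): [42, 68]
enqueue(6): [42, 68, 6]
enqueue(27): [42, 68, 6, 27]
dequeue(): [68, 6, 27]
enqueue(8): [68, 6, 27, 8]
enqueue(35): [68, 6, 27, 8, 35]
enqueue(19): [68, 6, 27, 8, 35, 19]

Answer: 68 6 27 8 35 19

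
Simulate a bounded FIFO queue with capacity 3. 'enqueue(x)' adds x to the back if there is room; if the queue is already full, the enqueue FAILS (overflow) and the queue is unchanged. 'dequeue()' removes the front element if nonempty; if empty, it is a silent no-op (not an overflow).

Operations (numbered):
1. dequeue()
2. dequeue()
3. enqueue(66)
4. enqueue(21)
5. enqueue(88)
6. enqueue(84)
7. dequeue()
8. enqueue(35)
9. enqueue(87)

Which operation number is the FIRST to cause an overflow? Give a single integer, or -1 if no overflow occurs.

1. dequeue(): empty, no-op, size=0
2. dequeue(): empty, no-op, size=0
3. enqueue(66): size=1
4. enqueue(21): size=2
5. enqueue(88): size=3
6. enqueue(84): size=3=cap → OVERFLOW (fail)
7. dequeue(): size=2
8. enqueue(35): size=3
9. enqueue(87): size=3=cap → OVERFLOW (fail)

Answer: 6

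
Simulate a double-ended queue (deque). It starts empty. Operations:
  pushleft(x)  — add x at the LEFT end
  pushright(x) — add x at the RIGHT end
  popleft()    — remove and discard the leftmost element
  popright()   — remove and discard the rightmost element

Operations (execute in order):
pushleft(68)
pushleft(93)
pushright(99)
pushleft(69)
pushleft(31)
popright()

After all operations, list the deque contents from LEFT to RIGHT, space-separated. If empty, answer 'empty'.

Answer: 31 69 93 68

Derivation:
pushleft(68): [68]
pushleft(93): [93, 68]
pushright(99): [93, 68, 99]
pushleft(69): [69, 93, 68, 99]
pushleft(31): [31, 69, 93, 68, 99]
popright(): [31, 69, 93, 68]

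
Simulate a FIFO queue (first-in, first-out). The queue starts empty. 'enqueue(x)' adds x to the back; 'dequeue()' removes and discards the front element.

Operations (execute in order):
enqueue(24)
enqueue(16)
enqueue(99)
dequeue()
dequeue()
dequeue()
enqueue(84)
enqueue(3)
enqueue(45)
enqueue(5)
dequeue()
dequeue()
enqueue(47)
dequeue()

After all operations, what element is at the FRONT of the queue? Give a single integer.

enqueue(24): queue = [24]
enqueue(16): queue = [24, 16]
enqueue(99): queue = [24, 16, 99]
dequeue(): queue = [16, 99]
dequeue(): queue = [99]
dequeue(): queue = []
enqueue(84): queue = [84]
enqueue(3): queue = [84, 3]
enqueue(45): queue = [84, 3, 45]
enqueue(5): queue = [84, 3, 45, 5]
dequeue(): queue = [3, 45, 5]
dequeue(): queue = [45, 5]
enqueue(47): queue = [45, 5, 47]
dequeue(): queue = [5, 47]

Answer: 5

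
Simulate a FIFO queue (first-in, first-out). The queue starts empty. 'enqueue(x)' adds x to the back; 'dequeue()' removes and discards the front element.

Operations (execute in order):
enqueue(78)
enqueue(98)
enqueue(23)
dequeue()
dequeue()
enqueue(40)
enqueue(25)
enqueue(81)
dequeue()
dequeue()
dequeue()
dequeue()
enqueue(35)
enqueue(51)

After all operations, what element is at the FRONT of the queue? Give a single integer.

Answer: 35

Derivation:
enqueue(78): queue = [78]
enqueue(98): queue = [78, 98]
enqueue(23): queue = [78, 98, 23]
dequeue(): queue = [98, 23]
dequeue(): queue = [23]
enqueue(40): queue = [23, 40]
enqueue(25): queue = [23, 40, 25]
enqueue(81): queue = [23, 40, 25, 81]
dequeue(): queue = [40, 25, 81]
dequeue(): queue = [25, 81]
dequeue(): queue = [81]
dequeue(): queue = []
enqueue(35): queue = [35]
enqueue(51): queue = [35, 51]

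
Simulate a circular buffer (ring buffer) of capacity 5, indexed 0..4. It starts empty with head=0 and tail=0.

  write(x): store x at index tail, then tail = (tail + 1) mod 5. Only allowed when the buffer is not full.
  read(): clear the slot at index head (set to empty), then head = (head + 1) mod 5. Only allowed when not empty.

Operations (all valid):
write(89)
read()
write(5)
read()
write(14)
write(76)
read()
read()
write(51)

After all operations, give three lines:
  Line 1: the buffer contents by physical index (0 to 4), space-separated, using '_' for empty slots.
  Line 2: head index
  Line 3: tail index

write(89): buf=[89 _ _ _ _], head=0, tail=1, size=1
read(): buf=[_ _ _ _ _], head=1, tail=1, size=0
write(5): buf=[_ 5 _ _ _], head=1, tail=2, size=1
read(): buf=[_ _ _ _ _], head=2, tail=2, size=0
write(14): buf=[_ _ 14 _ _], head=2, tail=3, size=1
write(76): buf=[_ _ 14 76 _], head=2, tail=4, size=2
read(): buf=[_ _ _ 76 _], head=3, tail=4, size=1
read(): buf=[_ _ _ _ _], head=4, tail=4, size=0
write(51): buf=[_ _ _ _ 51], head=4, tail=0, size=1

Answer: _ _ _ _ 51
4
0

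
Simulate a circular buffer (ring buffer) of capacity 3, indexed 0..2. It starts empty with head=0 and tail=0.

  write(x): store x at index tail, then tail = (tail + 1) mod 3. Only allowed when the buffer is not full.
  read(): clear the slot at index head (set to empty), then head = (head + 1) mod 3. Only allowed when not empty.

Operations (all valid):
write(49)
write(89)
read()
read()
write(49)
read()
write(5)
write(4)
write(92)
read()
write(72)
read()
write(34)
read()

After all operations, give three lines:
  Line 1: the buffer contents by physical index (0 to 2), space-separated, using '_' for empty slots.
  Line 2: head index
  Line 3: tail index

Answer: 72 34 _
0
2

Derivation:
write(49): buf=[49 _ _], head=0, tail=1, size=1
write(89): buf=[49 89 _], head=0, tail=2, size=2
read(): buf=[_ 89 _], head=1, tail=2, size=1
read(): buf=[_ _ _], head=2, tail=2, size=0
write(49): buf=[_ _ 49], head=2, tail=0, size=1
read(): buf=[_ _ _], head=0, tail=0, size=0
write(5): buf=[5 _ _], head=0, tail=1, size=1
write(4): buf=[5 4 _], head=0, tail=2, size=2
write(92): buf=[5 4 92], head=0, tail=0, size=3
read(): buf=[_ 4 92], head=1, tail=0, size=2
write(72): buf=[72 4 92], head=1, tail=1, size=3
read(): buf=[72 _ 92], head=2, tail=1, size=2
write(34): buf=[72 34 92], head=2, tail=2, size=3
read(): buf=[72 34 _], head=0, tail=2, size=2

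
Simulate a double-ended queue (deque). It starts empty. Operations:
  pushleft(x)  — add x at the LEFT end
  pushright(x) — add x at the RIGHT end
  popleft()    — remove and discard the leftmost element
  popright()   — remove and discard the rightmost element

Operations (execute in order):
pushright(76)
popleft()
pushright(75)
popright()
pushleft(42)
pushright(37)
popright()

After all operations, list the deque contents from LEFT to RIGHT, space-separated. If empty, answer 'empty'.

pushright(76): [76]
popleft(): []
pushright(75): [75]
popright(): []
pushleft(42): [42]
pushright(37): [42, 37]
popright(): [42]

Answer: 42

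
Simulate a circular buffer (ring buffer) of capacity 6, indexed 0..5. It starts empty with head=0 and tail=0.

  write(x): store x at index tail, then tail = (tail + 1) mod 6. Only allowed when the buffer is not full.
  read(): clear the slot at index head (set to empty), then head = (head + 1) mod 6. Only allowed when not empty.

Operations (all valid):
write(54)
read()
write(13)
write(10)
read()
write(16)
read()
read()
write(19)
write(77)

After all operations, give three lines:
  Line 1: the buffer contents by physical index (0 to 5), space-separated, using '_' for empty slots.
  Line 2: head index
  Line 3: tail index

Answer: _ _ _ _ 19 77
4
0

Derivation:
write(54): buf=[54 _ _ _ _ _], head=0, tail=1, size=1
read(): buf=[_ _ _ _ _ _], head=1, tail=1, size=0
write(13): buf=[_ 13 _ _ _ _], head=1, tail=2, size=1
write(10): buf=[_ 13 10 _ _ _], head=1, tail=3, size=2
read(): buf=[_ _ 10 _ _ _], head=2, tail=3, size=1
write(16): buf=[_ _ 10 16 _ _], head=2, tail=4, size=2
read(): buf=[_ _ _ 16 _ _], head=3, tail=4, size=1
read(): buf=[_ _ _ _ _ _], head=4, tail=4, size=0
write(19): buf=[_ _ _ _ 19 _], head=4, tail=5, size=1
write(77): buf=[_ _ _ _ 19 77], head=4, tail=0, size=2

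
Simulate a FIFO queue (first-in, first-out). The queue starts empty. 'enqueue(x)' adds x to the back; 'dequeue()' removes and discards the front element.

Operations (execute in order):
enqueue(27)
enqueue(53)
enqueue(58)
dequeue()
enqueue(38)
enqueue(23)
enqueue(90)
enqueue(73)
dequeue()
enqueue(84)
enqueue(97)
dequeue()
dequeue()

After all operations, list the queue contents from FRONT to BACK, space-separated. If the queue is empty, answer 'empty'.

enqueue(27): [27]
enqueue(53): [27, 53]
enqueue(58): [27, 53, 58]
dequeue(): [53, 58]
enqueue(38): [53, 58, 38]
enqueue(23): [53, 58, 38, 23]
enqueue(90): [53, 58, 38, 23, 90]
enqueue(73): [53, 58, 38, 23, 90, 73]
dequeue(): [58, 38, 23, 90, 73]
enqueue(84): [58, 38, 23, 90, 73, 84]
enqueue(97): [58, 38, 23, 90, 73, 84, 97]
dequeue(): [38, 23, 90, 73, 84, 97]
dequeue(): [23, 90, 73, 84, 97]

Answer: 23 90 73 84 97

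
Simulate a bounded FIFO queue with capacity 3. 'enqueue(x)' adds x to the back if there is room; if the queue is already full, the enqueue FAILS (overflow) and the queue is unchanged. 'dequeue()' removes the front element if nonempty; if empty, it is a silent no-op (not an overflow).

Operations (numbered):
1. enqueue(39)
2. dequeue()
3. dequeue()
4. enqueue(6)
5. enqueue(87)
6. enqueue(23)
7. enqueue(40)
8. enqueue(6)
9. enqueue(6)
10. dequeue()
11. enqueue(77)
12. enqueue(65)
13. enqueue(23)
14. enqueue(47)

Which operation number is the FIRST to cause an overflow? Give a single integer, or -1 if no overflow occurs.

Answer: 7

Derivation:
1. enqueue(39): size=1
2. dequeue(): size=0
3. dequeue(): empty, no-op, size=0
4. enqueue(6): size=1
5. enqueue(87): size=2
6. enqueue(23): size=3
7. enqueue(40): size=3=cap → OVERFLOW (fail)
8. enqueue(6): size=3=cap → OVERFLOW (fail)
9. enqueue(6): size=3=cap → OVERFLOW (fail)
10. dequeue(): size=2
11. enqueue(77): size=3
12. enqueue(65): size=3=cap → OVERFLOW (fail)
13. enqueue(23): size=3=cap → OVERFLOW (fail)
14. enqueue(47): size=3=cap → OVERFLOW (fail)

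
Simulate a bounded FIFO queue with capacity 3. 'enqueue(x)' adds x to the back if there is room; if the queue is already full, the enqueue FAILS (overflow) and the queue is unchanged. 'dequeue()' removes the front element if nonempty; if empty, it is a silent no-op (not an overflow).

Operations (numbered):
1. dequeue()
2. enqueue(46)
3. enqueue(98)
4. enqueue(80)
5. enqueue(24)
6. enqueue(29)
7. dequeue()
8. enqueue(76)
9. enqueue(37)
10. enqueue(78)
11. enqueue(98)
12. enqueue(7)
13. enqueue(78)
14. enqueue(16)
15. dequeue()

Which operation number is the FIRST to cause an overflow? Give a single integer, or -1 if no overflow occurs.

Answer: 5

Derivation:
1. dequeue(): empty, no-op, size=0
2. enqueue(46): size=1
3. enqueue(98): size=2
4. enqueue(80): size=3
5. enqueue(24): size=3=cap → OVERFLOW (fail)
6. enqueue(29): size=3=cap → OVERFLOW (fail)
7. dequeue(): size=2
8. enqueue(76): size=3
9. enqueue(37): size=3=cap → OVERFLOW (fail)
10. enqueue(78): size=3=cap → OVERFLOW (fail)
11. enqueue(98): size=3=cap → OVERFLOW (fail)
12. enqueue(7): size=3=cap → OVERFLOW (fail)
13. enqueue(78): size=3=cap → OVERFLOW (fail)
14. enqueue(16): size=3=cap → OVERFLOW (fail)
15. dequeue(): size=2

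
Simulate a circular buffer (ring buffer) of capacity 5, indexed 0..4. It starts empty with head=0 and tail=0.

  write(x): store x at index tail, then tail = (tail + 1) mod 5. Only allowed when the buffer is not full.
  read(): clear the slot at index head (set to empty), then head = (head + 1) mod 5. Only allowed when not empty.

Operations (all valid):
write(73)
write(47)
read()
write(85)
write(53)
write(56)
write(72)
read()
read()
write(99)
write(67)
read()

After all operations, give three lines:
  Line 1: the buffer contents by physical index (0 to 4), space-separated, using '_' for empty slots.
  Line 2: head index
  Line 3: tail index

Answer: 72 99 67 _ 56
4
3

Derivation:
write(73): buf=[73 _ _ _ _], head=0, tail=1, size=1
write(47): buf=[73 47 _ _ _], head=0, tail=2, size=2
read(): buf=[_ 47 _ _ _], head=1, tail=2, size=1
write(85): buf=[_ 47 85 _ _], head=1, tail=3, size=2
write(53): buf=[_ 47 85 53 _], head=1, tail=4, size=3
write(56): buf=[_ 47 85 53 56], head=1, tail=0, size=4
write(72): buf=[72 47 85 53 56], head=1, tail=1, size=5
read(): buf=[72 _ 85 53 56], head=2, tail=1, size=4
read(): buf=[72 _ _ 53 56], head=3, tail=1, size=3
write(99): buf=[72 99 _ 53 56], head=3, tail=2, size=4
write(67): buf=[72 99 67 53 56], head=3, tail=3, size=5
read(): buf=[72 99 67 _ 56], head=4, tail=3, size=4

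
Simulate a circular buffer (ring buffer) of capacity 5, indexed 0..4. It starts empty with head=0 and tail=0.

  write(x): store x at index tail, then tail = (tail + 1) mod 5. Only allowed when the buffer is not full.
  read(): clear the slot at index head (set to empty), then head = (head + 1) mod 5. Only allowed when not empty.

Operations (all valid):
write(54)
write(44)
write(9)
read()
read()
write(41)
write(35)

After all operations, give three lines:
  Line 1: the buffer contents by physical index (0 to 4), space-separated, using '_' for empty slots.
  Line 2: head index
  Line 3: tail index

write(54): buf=[54 _ _ _ _], head=0, tail=1, size=1
write(44): buf=[54 44 _ _ _], head=0, tail=2, size=2
write(9): buf=[54 44 9 _ _], head=0, tail=3, size=3
read(): buf=[_ 44 9 _ _], head=1, tail=3, size=2
read(): buf=[_ _ 9 _ _], head=2, tail=3, size=1
write(41): buf=[_ _ 9 41 _], head=2, tail=4, size=2
write(35): buf=[_ _ 9 41 35], head=2, tail=0, size=3

Answer: _ _ 9 41 35
2
0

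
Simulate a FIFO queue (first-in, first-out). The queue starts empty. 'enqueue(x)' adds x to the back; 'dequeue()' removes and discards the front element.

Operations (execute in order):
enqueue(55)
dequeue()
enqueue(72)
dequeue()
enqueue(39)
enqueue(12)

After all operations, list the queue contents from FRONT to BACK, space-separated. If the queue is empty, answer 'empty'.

Answer: 39 12

Derivation:
enqueue(55): [55]
dequeue(): []
enqueue(72): [72]
dequeue(): []
enqueue(39): [39]
enqueue(12): [39, 12]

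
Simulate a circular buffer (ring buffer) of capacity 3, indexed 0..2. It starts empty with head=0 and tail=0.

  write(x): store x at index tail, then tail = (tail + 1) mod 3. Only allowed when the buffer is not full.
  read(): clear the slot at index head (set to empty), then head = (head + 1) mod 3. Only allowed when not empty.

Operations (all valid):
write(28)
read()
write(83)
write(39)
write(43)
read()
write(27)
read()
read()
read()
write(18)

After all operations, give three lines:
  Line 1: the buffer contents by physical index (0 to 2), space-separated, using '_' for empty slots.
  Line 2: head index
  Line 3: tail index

write(28): buf=[28 _ _], head=0, tail=1, size=1
read(): buf=[_ _ _], head=1, tail=1, size=0
write(83): buf=[_ 83 _], head=1, tail=2, size=1
write(39): buf=[_ 83 39], head=1, tail=0, size=2
write(43): buf=[43 83 39], head=1, tail=1, size=3
read(): buf=[43 _ 39], head=2, tail=1, size=2
write(27): buf=[43 27 39], head=2, tail=2, size=3
read(): buf=[43 27 _], head=0, tail=2, size=2
read(): buf=[_ 27 _], head=1, tail=2, size=1
read(): buf=[_ _ _], head=2, tail=2, size=0
write(18): buf=[_ _ 18], head=2, tail=0, size=1

Answer: _ _ 18
2
0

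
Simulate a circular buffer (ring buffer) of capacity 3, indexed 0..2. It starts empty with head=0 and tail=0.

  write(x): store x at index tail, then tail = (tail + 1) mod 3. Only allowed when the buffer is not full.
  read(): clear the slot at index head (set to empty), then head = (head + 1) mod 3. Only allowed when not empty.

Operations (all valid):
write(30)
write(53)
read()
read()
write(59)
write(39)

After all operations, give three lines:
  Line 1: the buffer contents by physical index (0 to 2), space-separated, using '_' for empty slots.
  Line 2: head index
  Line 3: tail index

Answer: 39 _ 59
2
1

Derivation:
write(30): buf=[30 _ _], head=0, tail=1, size=1
write(53): buf=[30 53 _], head=0, tail=2, size=2
read(): buf=[_ 53 _], head=1, tail=2, size=1
read(): buf=[_ _ _], head=2, tail=2, size=0
write(59): buf=[_ _ 59], head=2, tail=0, size=1
write(39): buf=[39 _ 59], head=2, tail=1, size=2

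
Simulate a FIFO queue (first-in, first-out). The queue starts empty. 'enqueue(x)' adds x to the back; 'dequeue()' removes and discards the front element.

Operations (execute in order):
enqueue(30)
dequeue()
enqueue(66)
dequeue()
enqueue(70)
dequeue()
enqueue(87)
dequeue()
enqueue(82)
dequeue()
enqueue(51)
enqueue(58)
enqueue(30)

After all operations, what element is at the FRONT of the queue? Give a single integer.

Answer: 51

Derivation:
enqueue(30): queue = [30]
dequeue(): queue = []
enqueue(66): queue = [66]
dequeue(): queue = []
enqueue(70): queue = [70]
dequeue(): queue = []
enqueue(87): queue = [87]
dequeue(): queue = []
enqueue(82): queue = [82]
dequeue(): queue = []
enqueue(51): queue = [51]
enqueue(58): queue = [51, 58]
enqueue(30): queue = [51, 58, 30]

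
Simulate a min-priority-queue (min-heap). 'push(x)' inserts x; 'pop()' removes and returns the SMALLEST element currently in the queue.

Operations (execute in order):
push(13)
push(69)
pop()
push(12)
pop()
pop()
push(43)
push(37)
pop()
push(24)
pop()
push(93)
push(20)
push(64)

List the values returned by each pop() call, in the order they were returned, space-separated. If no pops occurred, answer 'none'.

Answer: 13 12 69 37 24

Derivation:
push(13): heap contents = [13]
push(69): heap contents = [13, 69]
pop() → 13: heap contents = [69]
push(12): heap contents = [12, 69]
pop() → 12: heap contents = [69]
pop() → 69: heap contents = []
push(43): heap contents = [43]
push(37): heap contents = [37, 43]
pop() → 37: heap contents = [43]
push(24): heap contents = [24, 43]
pop() → 24: heap contents = [43]
push(93): heap contents = [43, 93]
push(20): heap contents = [20, 43, 93]
push(64): heap contents = [20, 43, 64, 93]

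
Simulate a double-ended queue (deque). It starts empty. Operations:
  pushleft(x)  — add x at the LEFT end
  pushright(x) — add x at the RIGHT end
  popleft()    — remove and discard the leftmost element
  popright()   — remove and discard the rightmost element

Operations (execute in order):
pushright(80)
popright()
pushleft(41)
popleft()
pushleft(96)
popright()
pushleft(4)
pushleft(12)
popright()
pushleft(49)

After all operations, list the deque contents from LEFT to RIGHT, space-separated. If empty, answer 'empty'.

Answer: 49 12

Derivation:
pushright(80): [80]
popright(): []
pushleft(41): [41]
popleft(): []
pushleft(96): [96]
popright(): []
pushleft(4): [4]
pushleft(12): [12, 4]
popright(): [12]
pushleft(49): [49, 12]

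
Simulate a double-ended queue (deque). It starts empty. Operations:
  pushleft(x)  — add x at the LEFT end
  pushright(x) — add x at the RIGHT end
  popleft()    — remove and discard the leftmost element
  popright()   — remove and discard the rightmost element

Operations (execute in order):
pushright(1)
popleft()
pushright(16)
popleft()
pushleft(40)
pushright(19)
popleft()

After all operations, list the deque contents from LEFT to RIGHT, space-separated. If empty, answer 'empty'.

pushright(1): [1]
popleft(): []
pushright(16): [16]
popleft(): []
pushleft(40): [40]
pushright(19): [40, 19]
popleft(): [19]

Answer: 19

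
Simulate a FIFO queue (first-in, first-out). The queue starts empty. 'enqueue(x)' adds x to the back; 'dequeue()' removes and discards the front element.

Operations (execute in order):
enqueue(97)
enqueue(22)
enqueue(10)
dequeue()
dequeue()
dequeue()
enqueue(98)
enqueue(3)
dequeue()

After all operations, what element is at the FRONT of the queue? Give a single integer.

Answer: 3

Derivation:
enqueue(97): queue = [97]
enqueue(22): queue = [97, 22]
enqueue(10): queue = [97, 22, 10]
dequeue(): queue = [22, 10]
dequeue(): queue = [10]
dequeue(): queue = []
enqueue(98): queue = [98]
enqueue(3): queue = [98, 3]
dequeue(): queue = [3]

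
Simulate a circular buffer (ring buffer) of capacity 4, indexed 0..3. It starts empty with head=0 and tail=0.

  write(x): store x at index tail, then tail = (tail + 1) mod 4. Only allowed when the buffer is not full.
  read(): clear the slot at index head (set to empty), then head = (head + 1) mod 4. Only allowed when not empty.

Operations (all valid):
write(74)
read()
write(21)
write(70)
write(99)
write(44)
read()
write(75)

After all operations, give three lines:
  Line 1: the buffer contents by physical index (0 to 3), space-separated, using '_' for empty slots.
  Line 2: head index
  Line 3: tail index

write(74): buf=[74 _ _ _], head=0, tail=1, size=1
read(): buf=[_ _ _ _], head=1, tail=1, size=0
write(21): buf=[_ 21 _ _], head=1, tail=2, size=1
write(70): buf=[_ 21 70 _], head=1, tail=3, size=2
write(99): buf=[_ 21 70 99], head=1, tail=0, size=3
write(44): buf=[44 21 70 99], head=1, tail=1, size=4
read(): buf=[44 _ 70 99], head=2, tail=1, size=3
write(75): buf=[44 75 70 99], head=2, tail=2, size=4

Answer: 44 75 70 99
2
2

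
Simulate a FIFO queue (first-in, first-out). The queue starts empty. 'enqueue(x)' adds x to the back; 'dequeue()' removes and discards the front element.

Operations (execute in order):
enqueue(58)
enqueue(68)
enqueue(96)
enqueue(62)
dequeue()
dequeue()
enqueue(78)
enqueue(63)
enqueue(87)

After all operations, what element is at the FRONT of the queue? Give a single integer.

enqueue(58): queue = [58]
enqueue(68): queue = [58, 68]
enqueue(96): queue = [58, 68, 96]
enqueue(62): queue = [58, 68, 96, 62]
dequeue(): queue = [68, 96, 62]
dequeue(): queue = [96, 62]
enqueue(78): queue = [96, 62, 78]
enqueue(63): queue = [96, 62, 78, 63]
enqueue(87): queue = [96, 62, 78, 63, 87]

Answer: 96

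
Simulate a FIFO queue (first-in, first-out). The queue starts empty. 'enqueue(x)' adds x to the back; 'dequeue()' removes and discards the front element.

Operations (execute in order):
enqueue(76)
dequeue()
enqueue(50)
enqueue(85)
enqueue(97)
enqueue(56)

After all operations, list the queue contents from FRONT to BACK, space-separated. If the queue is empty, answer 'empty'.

enqueue(76): [76]
dequeue(): []
enqueue(50): [50]
enqueue(85): [50, 85]
enqueue(97): [50, 85, 97]
enqueue(56): [50, 85, 97, 56]

Answer: 50 85 97 56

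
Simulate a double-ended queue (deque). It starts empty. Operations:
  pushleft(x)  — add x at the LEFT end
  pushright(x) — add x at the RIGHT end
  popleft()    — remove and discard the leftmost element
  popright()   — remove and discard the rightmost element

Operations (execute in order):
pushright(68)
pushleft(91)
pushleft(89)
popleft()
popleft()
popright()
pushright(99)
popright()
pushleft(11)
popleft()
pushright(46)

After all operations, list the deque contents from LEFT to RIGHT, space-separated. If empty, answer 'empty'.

pushright(68): [68]
pushleft(91): [91, 68]
pushleft(89): [89, 91, 68]
popleft(): [91, 68]
popleft(): [68]
popright(): []
pushright(99): [99]
popright(): []
pushleft(11): [11]
popleft(): []
pushright(46): [46]

Answer: 46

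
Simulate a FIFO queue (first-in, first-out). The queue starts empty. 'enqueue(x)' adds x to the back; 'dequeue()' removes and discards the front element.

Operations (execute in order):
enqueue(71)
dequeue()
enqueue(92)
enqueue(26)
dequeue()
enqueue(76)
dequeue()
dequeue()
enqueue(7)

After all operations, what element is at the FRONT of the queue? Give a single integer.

Answer: 7

Derivation:
enqueue(71): queue = [71]
dequeue(): queue = []
enqueue(92): queue = [92]
enqueue(26): queue = [92, 26]
dequeue(): queue = [26]
enqueue(76): queue = [26, 76]
dequeue(): queue = [76]
dequeue(): queue = []
enqueue(7): queue = [7]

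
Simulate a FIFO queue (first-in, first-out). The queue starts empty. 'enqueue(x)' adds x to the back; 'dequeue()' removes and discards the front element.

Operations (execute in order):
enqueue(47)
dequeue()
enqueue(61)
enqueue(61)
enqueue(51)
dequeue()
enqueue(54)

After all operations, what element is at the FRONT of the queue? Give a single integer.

enqueue(47): queue = [47]
dequeue(): queue = []
enqueue(61): queue = [61]
enqueue(61): queue = [61, 61]
enqueue(51): queue = [61, 61, 51]
dequeue(): queue = [61, 51]
enqueue(54): queue = [61, 51, 54]

Answer: 61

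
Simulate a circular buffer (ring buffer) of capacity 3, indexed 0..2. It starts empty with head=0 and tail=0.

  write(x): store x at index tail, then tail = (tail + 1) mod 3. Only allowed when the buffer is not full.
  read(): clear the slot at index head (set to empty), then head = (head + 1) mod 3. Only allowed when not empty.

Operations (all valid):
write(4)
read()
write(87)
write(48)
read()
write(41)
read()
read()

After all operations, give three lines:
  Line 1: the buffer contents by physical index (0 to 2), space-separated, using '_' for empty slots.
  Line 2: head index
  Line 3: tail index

Answer: _ _ _
1
1

Derivation:
write(4): buf=[4 _ _], head=0, tail=1, size=1
read(): buf=[_ _ _], head=1, tail=1, size=0
write(87): buf=[_ 87 _], head=1, tail=2, size=1
write(48): buf=[_ 87 48], head=1, tail=0, size=2
read(): buf=[_ _ 48], head=2, tail=0, size=1
write(41): buf=[41 _ 48], head=2, tail=1, size=2
read(): buf=[41 _ _], head=0, tail=1, size=1
read(): buf=[_ _ _], head=1, tail=1, size=0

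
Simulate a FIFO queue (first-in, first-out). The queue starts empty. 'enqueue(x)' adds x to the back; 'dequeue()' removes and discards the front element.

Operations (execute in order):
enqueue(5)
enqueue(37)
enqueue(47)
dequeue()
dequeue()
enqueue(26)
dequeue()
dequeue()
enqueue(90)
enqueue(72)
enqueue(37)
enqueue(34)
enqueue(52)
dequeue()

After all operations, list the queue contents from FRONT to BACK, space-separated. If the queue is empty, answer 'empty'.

Answer: 72 37 34 52

Derivation:
enqueue(5): [5]
enqueue(37): [5, 37]
enqueue(47): [5, 37, 47]
dequeue(): [37, 47]
dequeue(): [47]
enqueue(26): [47, 26]
dequeue(): [26]
dequeue(): []
enqueue(90): [90]
enqueue(72): [90, 72]
enqueue(37): [90, 72, 37]
enqueue(34): [90, 72, 37, 34]
enqueue(52): [90, 72, 37, 34, 52]
dequeue(): [72, 37, 34, 52]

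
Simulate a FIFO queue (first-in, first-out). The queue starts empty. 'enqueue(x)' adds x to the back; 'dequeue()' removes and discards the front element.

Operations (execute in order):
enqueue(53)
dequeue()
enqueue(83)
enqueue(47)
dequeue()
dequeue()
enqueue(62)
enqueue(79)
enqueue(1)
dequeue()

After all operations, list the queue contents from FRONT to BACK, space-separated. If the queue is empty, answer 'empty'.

Answer: 79 1

Derivation:
enqueue(53): [53]
dequeue(): []
enqueue(83): [83]
enqueue(47): [83, 47]
dequeue(): [47]
dequeue(): []
enqueue(62): [62]
enqueue(79): [62, 79]
enqueue(1): [62, 79, 1]
dequeue(): [79, 1]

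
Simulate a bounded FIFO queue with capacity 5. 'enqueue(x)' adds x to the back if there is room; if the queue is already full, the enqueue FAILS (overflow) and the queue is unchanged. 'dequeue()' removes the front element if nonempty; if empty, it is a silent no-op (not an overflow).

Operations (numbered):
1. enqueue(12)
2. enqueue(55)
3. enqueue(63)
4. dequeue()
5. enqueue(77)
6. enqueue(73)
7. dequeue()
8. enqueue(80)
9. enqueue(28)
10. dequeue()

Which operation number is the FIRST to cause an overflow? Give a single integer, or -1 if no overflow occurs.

Answer: -1

Derivation:
1. enqueue(12): size=1
2. enqueue(55): size=2
3. enqueue(63): size=3
4. dequeue(): size=2
5. enqueue(77): size=3
6. enqueue(73): size=4
7. dequeue(): size=3
8. enqueue(80): size=4
9. enqueue(28): size=5
10. dequeue(): size=4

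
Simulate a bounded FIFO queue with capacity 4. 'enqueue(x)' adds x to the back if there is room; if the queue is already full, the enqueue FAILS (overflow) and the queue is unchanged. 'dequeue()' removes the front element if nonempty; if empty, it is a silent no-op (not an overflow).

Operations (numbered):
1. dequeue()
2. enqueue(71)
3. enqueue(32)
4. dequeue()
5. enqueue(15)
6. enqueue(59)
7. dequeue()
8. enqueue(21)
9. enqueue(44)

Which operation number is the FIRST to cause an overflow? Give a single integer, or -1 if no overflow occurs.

Answer: -1

Derivation:
1. dequeue(): empty, no-op, size=0
2. enqueue(71): size=1
3. enqueue(32): size=2
4. dequeue(): size=1
5. enqueue(15): size=2
6. enqueue(59): size=3
7. dequeue(): size=2
8. enqueue(21): size=3
9. enqueue(44): size=4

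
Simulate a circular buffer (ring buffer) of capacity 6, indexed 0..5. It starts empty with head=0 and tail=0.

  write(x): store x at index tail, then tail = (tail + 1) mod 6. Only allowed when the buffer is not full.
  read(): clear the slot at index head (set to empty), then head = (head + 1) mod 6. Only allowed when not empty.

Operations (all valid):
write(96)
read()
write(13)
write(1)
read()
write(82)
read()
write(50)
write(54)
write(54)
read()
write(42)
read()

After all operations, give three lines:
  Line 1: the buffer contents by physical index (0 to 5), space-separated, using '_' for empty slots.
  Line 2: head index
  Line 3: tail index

Answer: 54 42 _ _ _ 54
5
2

Derivation:
write(96): buf=[96 _ _ _ _ _], head=0, tail=1, size=1
read(): buf=[_ _ _ _ _ _], head=1, tail=1, size=0
write(13): buf=[_ 13 _ _ _ _], head=1, tail=2, size=1
write(1): buf=[_ 13 1 _ _ _], head=1, tail=3, size=2
read(): buf=[_ _ 1 _ _ _], head=2, tail=3, size=1
write(82): buf=[_ _ 1 82 _ _], head=2, tail=4, size=2
read(): buf=[_ _ _ 82 _ _], head=3, tail=4, size=1
write(50): buf=[_ _ _ 82 50 _], head=3, tail=5, size=2
write(54): buf=[_ _ _ 82 50 54], head=3, tail=0, size=3
write(54): buf=[54 _ _ 82 50 54], head=3, tail=1, size=4
read(): buf=[54 _ _ _ 50 54], head=4, tail=1, size=3
write(42): buf=[54 42 _ _ 50 54], head=4, tail=2, size=4
read(): buf=[54 42 _ _ _ 54], head=5, tail=2, size=3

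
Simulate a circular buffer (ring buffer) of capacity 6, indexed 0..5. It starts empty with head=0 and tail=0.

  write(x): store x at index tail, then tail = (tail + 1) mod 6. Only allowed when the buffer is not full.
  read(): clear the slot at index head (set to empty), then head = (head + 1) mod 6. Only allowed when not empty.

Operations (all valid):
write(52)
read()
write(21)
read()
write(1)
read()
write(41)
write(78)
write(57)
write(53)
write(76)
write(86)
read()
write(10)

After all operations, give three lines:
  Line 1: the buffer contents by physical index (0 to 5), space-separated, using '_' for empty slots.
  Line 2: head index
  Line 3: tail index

Answer: 53 76 86 10 78 57
4
4

Derivation:
write(52): buf=[52 _ _ _ _ _], head=0, tail=1, size=1
read(): buf=[_ _ _ _ _ _], head=1, tail=1, size=0
write(21): buf=[_ 21 _ _ _ _], head=1, tail=2, size=1
read(): buf=[_ _ _ _ _ _], head=2, tail=2, size=0
write(1): buf=[_ _ 1 _ _ _], head=2, tail=3, size=1
read(): buf=[_ _ _ _ _ _], head=3, tail=3, size=0
write(41): buf=[_ _ _ 41 _ _], head=3, tail=4, size=1
write(78): buf=[_ _ _ 41 78 _], head=3, tail=5, size=2
write(57): buf=[_ _ _ 41 78 57], head=3, tail=0, size=3
write(53): buf=[53 _ _ 41 78 57], head=3, tail=1, size=4
write(76): buf=[53 76 _ 41 78 57], head=3, tail=2, size=5
write(86): buf=[53 76 86 41 78 57], head=3, tail=3, size=6
read(): buf=[53 76 86 _ 78 57], head=4, tail=3, size=5
write(10): buf=[53 76 86 10 78 57], head=4, tail=4, size=6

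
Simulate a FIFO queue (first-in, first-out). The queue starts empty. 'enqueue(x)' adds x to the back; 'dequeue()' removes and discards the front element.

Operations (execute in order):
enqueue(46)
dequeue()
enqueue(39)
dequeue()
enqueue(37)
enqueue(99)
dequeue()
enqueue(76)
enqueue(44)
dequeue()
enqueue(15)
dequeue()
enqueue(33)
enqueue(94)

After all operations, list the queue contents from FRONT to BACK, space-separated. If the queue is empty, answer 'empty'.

Answer: 44 15 33 94

Derivation:
enqueue(46): [46]
dequeue(): []
enqueue(39): [39]
dequeue(): []
enqueue(37): [37]
enqueue(99): [37, 99]
dequeue(): [99]
enqueue(76): [99, 76]
enqueue(44): [99, 76, 44]
dequeue(): [76, 44]
enqueue(15): [76, 44, 15]
dequeue(): [44, 15]
enqueue(33): [44, 15, 33]
enqueue(94): [44, 15, 33, 94]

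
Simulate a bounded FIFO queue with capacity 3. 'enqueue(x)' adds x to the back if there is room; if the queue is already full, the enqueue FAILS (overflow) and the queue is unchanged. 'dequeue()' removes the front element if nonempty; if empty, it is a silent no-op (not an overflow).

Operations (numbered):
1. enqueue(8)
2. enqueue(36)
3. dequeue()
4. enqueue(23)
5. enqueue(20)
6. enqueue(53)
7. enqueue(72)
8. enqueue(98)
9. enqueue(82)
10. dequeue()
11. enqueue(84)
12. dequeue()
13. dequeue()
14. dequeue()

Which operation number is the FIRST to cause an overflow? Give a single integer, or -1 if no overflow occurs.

1. enqueue(8): size=1
2. enqueue(36): size=2
3. dequeue(): size=1
4. enqueue(23): size=2
5. enqueue(20): size=3
6. enqueue(53): size=3=cap → OVERFLOW (fail)
7. enqueue(72): size=3=cap → OVERFLOW (fail)
8. enqueue(98): size=3=cap → OVERFLOW (fail)
9. enqueue(82): size=3=cap → OVERFLOW (fail)
10. dequeue(): size=2
11. enqueue(84): size=3
12. dequeue(): size=2
13. dequeue(): size=1
14. dequeue(): size=0

Answer: 6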